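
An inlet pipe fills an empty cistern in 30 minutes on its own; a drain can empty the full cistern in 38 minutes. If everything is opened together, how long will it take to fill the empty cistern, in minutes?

Net rate = 1/30 − 1/38 = (19 − 15)/570 = 4/570 = 2/285 per minute.
Filling time = 1 ÷ (2/285) = 285/2 minutes.

285/2 minutes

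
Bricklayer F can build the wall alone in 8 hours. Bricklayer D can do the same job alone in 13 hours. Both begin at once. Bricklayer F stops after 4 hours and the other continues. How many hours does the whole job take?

In the first 4 hours the combined rate is 21/104, so 21/26 of the job is done, leaving 5/26.
After bricklayer F leaves the rate is 1/13 per hour; the remaining 5/26 takes 5/2 hours.
Total = 4 + 5/2 = 13/2 hours.

13/2 hours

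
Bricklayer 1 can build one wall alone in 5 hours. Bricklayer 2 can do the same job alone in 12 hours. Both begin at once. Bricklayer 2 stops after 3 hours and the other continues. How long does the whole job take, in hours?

15/4 hours

In the first 3 hours the combined rate is 17/60, so 17/20 of the job is done, leaving 3/20.
After Bricklayer 2 leaves the rate is 1/5 per hour; the remaining 3/20 takes 3/4 hours.
Total = 3 + 3/4 = 15/4 hours.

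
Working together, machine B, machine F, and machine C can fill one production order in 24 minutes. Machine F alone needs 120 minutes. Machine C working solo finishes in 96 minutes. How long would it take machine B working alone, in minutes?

480/11 minutes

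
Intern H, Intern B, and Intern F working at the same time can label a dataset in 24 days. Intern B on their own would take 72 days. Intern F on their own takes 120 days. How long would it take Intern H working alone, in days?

Combined rate is 1/24 per day.
Known contribution: 1/72 + 1/120 = (5 + 3)/360 = 8/360 = 1/45 per day.
So Intern H's rate is 1/24 − 1/45 = 7/360, meaning 360/7 days alone.

360/7 days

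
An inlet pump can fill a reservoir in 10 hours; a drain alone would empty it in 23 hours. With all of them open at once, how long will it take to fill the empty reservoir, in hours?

Net rate = 1/10 − 1/23 = (23 − 10)/230 = 13/230 per hour.
Filling time = 1 ÷ (13/230) = 230/13 hours.

230/13 hours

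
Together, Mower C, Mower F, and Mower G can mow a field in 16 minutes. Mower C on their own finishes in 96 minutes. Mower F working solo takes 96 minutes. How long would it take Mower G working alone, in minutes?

24 minutes

Combined rate is 1/16 per minute.
Known contribution: 1/96 + 1/96 = (1 + 1)/96 = 2/96 = 1/48 per minute.
So Mower G's rate is 1/16 − 1/48 = 1/24, meaning 24 minutes alone.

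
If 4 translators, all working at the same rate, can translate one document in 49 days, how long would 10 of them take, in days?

98/5 days

Total work is 4·49 = 196 translator-days.
With 10 translators: 196/10 = 98/5 days.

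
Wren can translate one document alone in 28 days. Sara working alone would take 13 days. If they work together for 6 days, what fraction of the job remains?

59/182

Combined rate: 1/28 + 1/13 = (13 + 28)/364 = 41/364 per day.
In 6 days they complete 6·41/364 = 123/182 of the job.
So 59/182 remains.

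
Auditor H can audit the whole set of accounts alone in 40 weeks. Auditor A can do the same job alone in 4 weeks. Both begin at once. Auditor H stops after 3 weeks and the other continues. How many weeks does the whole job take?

37/10 weeks

In the first 3 weeks the combined rate is 11/40, so 33/40 of the job is done, leaving 7/40.
After auditor H leaves the rate is 1/4 per week; the remaining 7/40 takes 7/10 weeks.
Total = 3 + 7/10 = 37/10 weeks.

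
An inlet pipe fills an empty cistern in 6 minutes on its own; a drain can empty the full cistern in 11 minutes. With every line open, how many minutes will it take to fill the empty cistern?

Net rate = 1/6 − 1/11 = (11 − 6)/66 = 5/66 per minute.
Filling time = 1 ÷ (5/66) = 66/5 minutes.

66/5 minutes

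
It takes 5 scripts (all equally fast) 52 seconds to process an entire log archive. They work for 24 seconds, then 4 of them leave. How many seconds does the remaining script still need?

140 seconds

One script does 1/260 of the job per second.
After 24 seconds with 5 scripts, 6/13 is done (7/13 left).
With 1 script the rate is 1/260, so the rest takes 7/13 ÷ 1/260 = 140 seconds.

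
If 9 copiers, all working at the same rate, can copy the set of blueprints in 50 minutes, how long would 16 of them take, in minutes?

225/8 minutes

Total work is 9·50 = 450 copier-minutes.
With 16 copiers: 450/16 = 225/8 minutes.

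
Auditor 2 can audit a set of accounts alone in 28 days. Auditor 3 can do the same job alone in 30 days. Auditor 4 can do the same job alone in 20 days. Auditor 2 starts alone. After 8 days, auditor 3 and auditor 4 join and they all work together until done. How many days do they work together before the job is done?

6 days

In the first 8 days auditor 2 alone does 8/28 = 2/7 of the job, leaving 5/7.
Once everyone is working, combined rate: 1/28 + 1/30 + 1/20 = (15 + 14 + 21)/420 = 50/420 = 5/42 per day.
Remaining 5/7 at 5/42 per day takes 6 days.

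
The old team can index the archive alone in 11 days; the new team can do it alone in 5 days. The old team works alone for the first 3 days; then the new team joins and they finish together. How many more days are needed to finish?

In 3 days the old team does 3/11 of the job, leaving 8/11.
The old team and the new team together work at 16/55 per day, so finishing takes 8/11 ÷ 16/55 = 5/2 days.

5/2 days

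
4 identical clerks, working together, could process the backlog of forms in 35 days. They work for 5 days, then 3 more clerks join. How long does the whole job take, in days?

155/7 days

One clerk does 1/140 of the job per day.
After 5 days with 4 clerks, 1/7 is done (6/7 left).
With 7 clerks the rate is 7/140 = 1/20, so the rest takes 6/7 ÷ 1/20 = 120/7 days.
Total = 5 + 120/7 = 155/7 days.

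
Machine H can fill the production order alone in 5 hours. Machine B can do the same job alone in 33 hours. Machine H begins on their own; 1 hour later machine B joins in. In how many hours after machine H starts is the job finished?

85/19 hours

In the first 1 hour machine H alone does 1/5 of the job, leaving 4/5.
Once everyone is working, combined rate: 1/5 + 1/33 = (33 + 5)/165 = 38/165 per hour.
Remaining 4/5 at 38/165 per hour takes 66/19 hours.
Total from the start = 1 + 66/19 = 85/19 hours.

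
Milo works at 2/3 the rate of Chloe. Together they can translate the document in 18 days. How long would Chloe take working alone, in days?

30 days

Let Chloe's rate be r; then Milo's rate is (2/3)r, so together (2/3 + 1)r = (5/3)r = 1/18.
Thus r = 1/30 per day.
Chloe alone: 30 days; Milo alone: 45 days.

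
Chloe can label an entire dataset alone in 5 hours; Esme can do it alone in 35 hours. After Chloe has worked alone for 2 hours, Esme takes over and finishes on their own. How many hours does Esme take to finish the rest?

21 hours

In 2 hours Chloe does 2/5 of the job, leaving 3/5.
Esme works at 1/35 per hour, so finishing takes 3/5 ÷ 1/35 = 21 hours.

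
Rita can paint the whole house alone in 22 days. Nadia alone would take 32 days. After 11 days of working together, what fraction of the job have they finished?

Combined rate: 1/22 + 1/32 = (16 + 11)/352 = 27/352 per day.
In 11 days they complete 11·27/352 = 27/32 of the job.

27/32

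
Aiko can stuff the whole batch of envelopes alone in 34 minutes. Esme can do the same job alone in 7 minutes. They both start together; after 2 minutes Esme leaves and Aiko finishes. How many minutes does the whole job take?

170/7 minutes

In the first 2 minutes the combined rate is 41/238, so 41/119 of the job is done, leaving 78/119.
After Esme leaves the rate is 1/34 per minute; the remaining 78/119 takes 156/7 minutes.
Total = 2 + 156/7 = 170/7 minutes.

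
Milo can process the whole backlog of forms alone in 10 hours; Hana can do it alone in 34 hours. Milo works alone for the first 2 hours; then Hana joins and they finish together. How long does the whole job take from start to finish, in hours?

90/11 hours

In 2 hours Milo does 2/10 = 1/5 of the job, leaving 4/5.
Milo and Hana together work at 11/85 per hour, so finishing takes 4/5 ÷ 11/85 = 68/11 hours.
Total time = 2 + 68/11 = 90/11 hours.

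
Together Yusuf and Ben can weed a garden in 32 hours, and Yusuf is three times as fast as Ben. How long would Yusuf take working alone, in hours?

Let Ben's rate be r; then Yusuf's rate is 3r, so together (3 + 1)r = 4r = 1/32.
Thus r = 1/128 per hour.
Ben alone: 128 hours; Yusuf alone: 128/3 hours.

128/3 hours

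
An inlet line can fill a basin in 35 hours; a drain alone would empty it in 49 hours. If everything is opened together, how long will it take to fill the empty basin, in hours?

245/2 hours

Net rate = 1/35 − 1/49 = (7 − 5)/245 = 2/245 per hour.
Filling time = 1 ÷ (2/245) = 245/2 hours.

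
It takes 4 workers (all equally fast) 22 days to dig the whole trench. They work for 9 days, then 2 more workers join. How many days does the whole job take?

One worker does 1/88 of the job per day.
After 9 days with 4 workers, 9/22 is done (13/22 left).
With 6 workers the rate is 6/88 = 3/44, so the rest takes 13/22 ÷ 3/44 = 26/3 days.
Total = 9 + 26/3 = 53/3 days.

53/3 days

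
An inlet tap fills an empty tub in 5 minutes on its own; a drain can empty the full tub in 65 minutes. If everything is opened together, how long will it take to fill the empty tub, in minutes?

Net rate = 1/5 − 1/65 = (13 − 1)/65 = 12/65 per minute.
Filling time = 1 ÷ (12/65) = 65/12 minutes.

65/12 minutes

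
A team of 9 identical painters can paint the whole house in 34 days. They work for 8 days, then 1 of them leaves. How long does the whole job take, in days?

149/4 days

One painter does 1/306 of the job per day.
After 8 days with 9 painters, 4/17 is done (13/17 left).
With 8 painters the rate is 8/306 = 4/153, so the rest takes 13/17 ÷ 4/153 = 117/4 days.
Total = 8 + 117/4 = 149/4 days.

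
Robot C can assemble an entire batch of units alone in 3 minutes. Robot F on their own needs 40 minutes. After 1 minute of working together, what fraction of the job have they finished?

Combined rate: 1/3 + 1/40 = (40 + 3)/120 = 43/120 per minute.
In 1 minute they complete 1·43/120 = 43/120 of the job.

43/120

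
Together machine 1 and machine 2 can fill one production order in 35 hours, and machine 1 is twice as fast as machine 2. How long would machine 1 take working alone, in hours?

105/2 hours

Let machine 2's rate be r; then machine 1's rate is 2r, so together (2 + 1)r = 3r = 1/35.
Thus r = 1/105 per hour.
Machine 2 alone: 105 hours; machine 1 alone: 105/2 hours.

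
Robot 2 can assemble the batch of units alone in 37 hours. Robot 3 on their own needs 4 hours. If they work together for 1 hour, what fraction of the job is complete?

Combined rate: 1/37 + 1/4 = (4 + 37)/148 = 41/148 per hour.
In 1 hour they complete 1·41/148 = 41/148 of the job.

41/148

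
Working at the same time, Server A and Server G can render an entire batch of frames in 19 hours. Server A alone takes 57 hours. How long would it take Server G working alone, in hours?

Combined rate is 1/19 per hour.
Known contribution: 1/57 per hour.
So Server G's rate is 1/19 − 1/57 = 2/57, meaning 57/2 hours alone.

57/2 hours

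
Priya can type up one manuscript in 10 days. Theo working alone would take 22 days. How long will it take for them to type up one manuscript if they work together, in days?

55/8 days

Combined rate: 1/10 + 1/22 = (11 + 5)/110 = 16/110 = 8/55 per day.
Time = 1 ÷ (8/55) = 55/8 days.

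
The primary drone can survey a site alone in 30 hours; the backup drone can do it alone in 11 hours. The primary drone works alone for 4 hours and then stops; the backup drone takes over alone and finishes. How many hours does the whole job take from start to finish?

203/15 hours

In 4 hours the primary drone does 4/30 = 2/15 of the job, leaving 13/15.
The backup drone works at 1/11 per hour, so finishing takes 13/15 ÷ 1/11 = 143/15 hours.
Total time = 4 + 143/15 = 203/15 hours.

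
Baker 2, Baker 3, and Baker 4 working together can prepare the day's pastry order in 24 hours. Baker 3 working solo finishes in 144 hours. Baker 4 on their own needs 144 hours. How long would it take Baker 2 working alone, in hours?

36 hours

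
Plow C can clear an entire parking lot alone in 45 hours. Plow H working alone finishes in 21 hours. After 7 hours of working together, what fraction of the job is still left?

Combined rate: 1/45 + 1/21 = (7 + 15)/315 = 22/315 per hour.
In 7 hours they complete 7·22/315 = 22/45 of the job.
So 23/45 remains.

23/45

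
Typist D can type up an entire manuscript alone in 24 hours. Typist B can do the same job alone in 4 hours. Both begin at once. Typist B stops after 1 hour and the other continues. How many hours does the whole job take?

In the first 1 hour the combined rate is 7/24, so 7/24 of the job is done, leaving 17/24.
After typist B leaves the rate is 1/24 per hour; the remaining 17/24 takes 17 hours.
Total = 1 + 17 = 18 hours.

18 hours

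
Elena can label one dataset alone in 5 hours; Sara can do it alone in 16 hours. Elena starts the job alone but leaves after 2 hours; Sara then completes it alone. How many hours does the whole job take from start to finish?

58/5 hours

In 2 hours Elena does 2/5 of the job, leaving 3/5.
Sara works at 1/16 per hour, so finishing takes 3/5 ÷ 1/16 = 48/5 hours.
Total time = 2 + 48/5 = 58/5 hours.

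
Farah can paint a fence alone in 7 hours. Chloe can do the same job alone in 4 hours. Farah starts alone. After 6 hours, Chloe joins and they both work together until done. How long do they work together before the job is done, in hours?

In the first 6 hours Farah alone does 6/7 of the job, leaving 1/7.
Once everyone is working, combined rate: 1/7 + 1/4 = (4 + 7)/28 = 11/28 per hour.
Remaining 1/7 at 11/28 per hour takes 4/11 hours.

4/11 hours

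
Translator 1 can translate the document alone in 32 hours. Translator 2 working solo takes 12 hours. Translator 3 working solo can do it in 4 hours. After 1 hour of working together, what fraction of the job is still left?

Combined rate: 1/32 + 1/12 + 1/4 = (3 + 8 + 24)/96 = 35/96 per hour.
In 1 hour they complete 1·35/96 = 35/96 of the job.
So 61/96 remains.

61/96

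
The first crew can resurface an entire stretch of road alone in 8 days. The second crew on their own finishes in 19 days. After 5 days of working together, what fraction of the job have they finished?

135/152

Combined rate: 1/8 + 1/19 = (19 + 8)/152 = 27/152 per day.
In 5 days they complete 5·27/152 = 135/152 of the job.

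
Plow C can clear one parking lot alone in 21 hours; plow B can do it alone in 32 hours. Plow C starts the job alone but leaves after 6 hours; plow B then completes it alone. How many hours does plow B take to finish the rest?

160/7 hours

In 6 hours plow C does 6/21 = 2/7 of the job, leaving 5/7.
Plow B works at 1/32 per hour, so finishing takes 5/7 ÷ 1/32 = 160/7 hours.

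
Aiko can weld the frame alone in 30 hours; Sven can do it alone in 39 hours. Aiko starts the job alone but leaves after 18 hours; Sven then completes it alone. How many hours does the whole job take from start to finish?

168/5 hours

In 18 hours Aiko does 18/30 = 3/5 of the job, leaving 2/5.
Sven works at 1/39 per hour, so finishing takes 2/5 ÷ 1/39 = 78/5 hours.
Total time = 18 + 78/5 = 168/5 hours.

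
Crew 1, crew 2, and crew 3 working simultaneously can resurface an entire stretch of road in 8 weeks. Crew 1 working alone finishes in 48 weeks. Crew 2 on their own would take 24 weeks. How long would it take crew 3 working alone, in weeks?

16 weeks

Combined rate is 1/8 per week.
Known contribution: 1/48 + 1/24 = (1 + 2)/48 = 3/48 = 1/16 per week.
So crew 3's rate is 1/8 − 1/16 = 1/16, meaning 16 weeks alone.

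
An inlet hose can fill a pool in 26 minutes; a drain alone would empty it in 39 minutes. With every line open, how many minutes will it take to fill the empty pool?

78 minutes

Net rate = 1/26 − 1/39 = (3 − 2)/78 = 1/78 per minute.
Filling time = 1 ÷ (1/78) = 78 minutes.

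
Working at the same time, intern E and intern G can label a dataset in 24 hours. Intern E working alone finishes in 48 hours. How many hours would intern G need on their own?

48 hours

Combined rate is 1/24 per hour.
Known contribution: 1/48 per hour.
So intern G's rate is 1/24 − 1/48 = 1/48, meaning 48 hours alone.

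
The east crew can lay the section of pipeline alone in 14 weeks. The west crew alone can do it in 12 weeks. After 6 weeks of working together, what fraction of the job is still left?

Combined rate: 1/14 + 1/12 = (6 + 7)/84 = 13/84 per week.
In 6 weeks they complete 6·13/84 = 13/14 of the job.
So 1/14 remains.

1/14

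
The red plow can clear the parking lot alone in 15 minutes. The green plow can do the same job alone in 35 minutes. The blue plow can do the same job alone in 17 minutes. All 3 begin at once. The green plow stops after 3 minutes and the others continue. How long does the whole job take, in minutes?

In the first 3 minutes the combined rate is 55/357, so 55/119 of the job is done, leaving 64/119.
After the green plow leaves the rate is 32/255 per minute; the remaining 64/119 takes 30/7 minutes.
Total = 3 + 30/7 = 51/7 minutes.

51/7 minutes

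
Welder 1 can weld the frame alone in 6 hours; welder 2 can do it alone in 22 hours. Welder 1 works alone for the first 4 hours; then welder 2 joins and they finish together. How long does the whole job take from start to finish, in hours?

39/7 hours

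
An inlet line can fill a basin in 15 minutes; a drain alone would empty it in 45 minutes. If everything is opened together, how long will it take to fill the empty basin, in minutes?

Net rate = 1/15 − 1/45 = (3 − 1)/45 = 2/45 per minute.
Filling time = 1 ÷ (2/45) = 45/2 minutes.

45/2 minutes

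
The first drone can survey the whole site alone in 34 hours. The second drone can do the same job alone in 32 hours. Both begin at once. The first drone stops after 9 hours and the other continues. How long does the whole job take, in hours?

400/17 hours

In the first 9 hours the combined rate is 33/544, so 297/544 of the job is done, leaving 247/544.
After the first drone leaves the rate is 1/32 per hour; the remaining 247/544 takes 247/17 hours.
Total = 9 + 247/17 = 400/17 hours.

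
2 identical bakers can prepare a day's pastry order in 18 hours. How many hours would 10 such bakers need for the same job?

Total work is 2·18 = 36 baker-hours.
With 10 bakers: 36/10 = 18/5 hours.

18/5 hours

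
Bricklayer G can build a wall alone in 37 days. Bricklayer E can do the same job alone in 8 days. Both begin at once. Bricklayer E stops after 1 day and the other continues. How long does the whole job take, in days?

259/8 days

In the first 1 day the combined rate is 45/296, so 45/296 of the job is done, leaving 251/296.
After Bricklayer E leaves the rate is 1/37 per day; the remaining 251/296 takes 251/8 days.
Total = 1 + 251/8 = 259/8 days.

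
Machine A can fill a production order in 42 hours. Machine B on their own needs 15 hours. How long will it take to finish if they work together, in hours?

210/19 hours

With two workers the combined time is the product over the sum: 42·15/(42+15) = 630/57 = 210/19 hours.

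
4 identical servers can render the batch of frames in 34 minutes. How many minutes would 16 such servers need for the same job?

Total work is 4·34 = 136 server-minutes.
With 16 servers: 136/16 = 17/2 minutes.

17/2 minutes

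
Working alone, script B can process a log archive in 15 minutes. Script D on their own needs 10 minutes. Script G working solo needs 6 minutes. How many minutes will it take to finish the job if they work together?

3 minutes

Combined rate: 1/15 + 1/10 + 1/6 = (2 + 3 + 5)/30 = 10/30 = 1/3 per minute.
Time = 1 ÷ (1/3) = 3 minutes.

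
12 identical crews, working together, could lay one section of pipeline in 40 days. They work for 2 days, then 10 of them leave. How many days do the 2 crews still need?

One crew does 1/480 of the job per day.
After 2 days with 12 crews, 1/20 is done (19/20 left).
With 2 crews the rate is 2/480 = 1/240, so the rest takes 19/20 ÷ 1/240 = 228 days.

228 days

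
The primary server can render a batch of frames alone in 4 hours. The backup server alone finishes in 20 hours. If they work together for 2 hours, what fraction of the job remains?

2/5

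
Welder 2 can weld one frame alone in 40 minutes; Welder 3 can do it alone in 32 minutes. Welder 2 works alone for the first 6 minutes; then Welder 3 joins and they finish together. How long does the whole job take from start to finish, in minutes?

190/9 minutes

In 6 minutes Welder 2 does 6/40 = 3/20 of the job, leaving 17/20.
Welder 2 and Welder 3 together work at 9/160 per minute, so finishing takes 17/20 ÷ 9/160 = 136/9 minutes.
Total time = 6 + 136/9 = 190/9 minutes.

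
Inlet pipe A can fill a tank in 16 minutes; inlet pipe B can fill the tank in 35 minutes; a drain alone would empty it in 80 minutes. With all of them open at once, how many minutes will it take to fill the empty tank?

Net rate = 1/16 + 1/35 − 1/80 = (35 + 16 − 7)/560 = 44/560 = 11/140 per minute.
Filling time = 1 ÷ (11/140) = 140/11 minutes.

140/11 minutes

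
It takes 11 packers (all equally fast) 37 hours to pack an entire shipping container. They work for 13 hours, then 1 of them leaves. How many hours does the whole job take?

197/5 hours

One packer does 1/407 of the job per hour.
After 13 hours with 11 packers, 13/37 is done (24/37 left).
With 10 packers the rate is 10/407, so the rest takes 24/37 ÷ 10/407 = 132/5 hours.
Total = 13 + 132/5 = 197/5 hours.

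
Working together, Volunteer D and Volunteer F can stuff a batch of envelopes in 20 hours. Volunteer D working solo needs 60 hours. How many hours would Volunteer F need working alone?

Combined rate is 1/20 per hour.
Known contribution: 1/60 per hour.
So Volunteer F's rate is 1/20 − 1/60 = 1/30, meaning 30 hours alone.

30 hours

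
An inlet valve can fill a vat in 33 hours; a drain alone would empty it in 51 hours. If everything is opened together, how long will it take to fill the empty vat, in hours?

187/2 hours

Net rate = 1/33 − 1/51 = (17 − 11)/561 = 6/561 = 2/187 per hour.
Filling time = 1 ÷ (2/187) = 187/2 hours.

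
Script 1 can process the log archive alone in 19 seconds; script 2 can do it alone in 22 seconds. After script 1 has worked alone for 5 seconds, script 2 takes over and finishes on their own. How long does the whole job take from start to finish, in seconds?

In 5 seconds script 1 does 5/19 of the job, leaving 14/19.
Script 2 works at 1/22 per second, so finishing takes 14/19 ÷ 1/22 = 308/19 seconds.
Total time = 5 + 308/19 = 403/19 seconds.

403/19 seconds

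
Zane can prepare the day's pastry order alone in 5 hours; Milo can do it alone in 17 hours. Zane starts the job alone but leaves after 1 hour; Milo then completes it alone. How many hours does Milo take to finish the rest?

68/5 hours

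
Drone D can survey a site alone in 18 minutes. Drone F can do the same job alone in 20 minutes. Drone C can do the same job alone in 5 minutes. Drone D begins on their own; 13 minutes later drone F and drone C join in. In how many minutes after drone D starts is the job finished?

153/11 minutes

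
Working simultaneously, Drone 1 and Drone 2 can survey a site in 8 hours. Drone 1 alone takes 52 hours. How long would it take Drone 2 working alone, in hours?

Combined rate is 1/8 per hour.
Known contribution: 1/52 per hour.
So Drone 2's rate is 1/8 − 1/52 = 11/104, meaning 104/11 hours alone.

104/11 hours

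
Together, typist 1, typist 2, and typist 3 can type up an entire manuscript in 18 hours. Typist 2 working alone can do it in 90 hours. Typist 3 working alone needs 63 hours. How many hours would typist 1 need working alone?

35 hours

Combined rate is 1/18 per hour.
Known contribution: 1/90 + 1/63 = (7 + 10)/630 = 17/630 per hour.
So typist 1's rate is 1/18 − 17/630 = 1/35, meaning 35 hours alone.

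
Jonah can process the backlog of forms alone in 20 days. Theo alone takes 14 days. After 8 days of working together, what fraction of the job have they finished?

34/35

Combined rate: 1/20 + 1/14 = (7 + 10)/140 = 17/140 per day.
In 8 days they complete 8·17/140 = 34/35 of the job.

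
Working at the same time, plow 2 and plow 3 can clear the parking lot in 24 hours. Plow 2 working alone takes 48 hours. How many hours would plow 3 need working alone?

Combined rate is 1/24 per hour.
Known contribution: 1/48 per hour.
So plow 3's rate is 1/24 − 1/48 = 1/48, meaning 48 hours alone.

48 hours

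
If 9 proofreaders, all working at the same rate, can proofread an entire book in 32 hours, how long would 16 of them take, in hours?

Total work is 9·32 = 288 proofreader-hours.
With 16 proofreaders: 288/16 = 18 hours.

18 hours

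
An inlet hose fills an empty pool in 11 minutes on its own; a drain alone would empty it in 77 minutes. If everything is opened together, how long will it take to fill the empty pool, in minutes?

77/6 minutes

Net rate = 1/11 − 1/77 = (7 − 1)/77 = 6/77 per minute.
Filling time = 1 ÷ (6/77) = 77/6 minutes.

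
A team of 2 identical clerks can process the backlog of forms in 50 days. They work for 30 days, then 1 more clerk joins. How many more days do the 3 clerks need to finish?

One clerk does 1/100 of the job per day.
After 30 days with 2 clerks, 3/5 is done (2/5 left).
With 3 clerks the rate is 3/100, so the rest takes 2/5 ÷ 3/100 = 40/3 days.

40/3 days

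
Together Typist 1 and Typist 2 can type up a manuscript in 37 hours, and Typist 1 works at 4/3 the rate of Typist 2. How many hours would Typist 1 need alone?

259/4 hours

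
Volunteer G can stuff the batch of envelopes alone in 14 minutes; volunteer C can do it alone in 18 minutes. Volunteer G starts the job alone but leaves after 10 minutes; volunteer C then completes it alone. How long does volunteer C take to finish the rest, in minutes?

36/7 minutes

In 10 minutes volunteer G does 10/14 = 5/7 of the job, leaving 2/7.
Volunteer C works at 1/18 per minute, so finishing takes 2/7 ÷ 1/18 = 36/7 minutes.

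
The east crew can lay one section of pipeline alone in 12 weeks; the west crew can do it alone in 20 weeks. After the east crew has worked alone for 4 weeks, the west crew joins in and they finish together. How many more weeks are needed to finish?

5 weeks

In 4 weeks the east crew does 4/12 = 1/3 of the job, leaving 2/3.
The east crew and the west crew together work at 2/15 per week, so finishing takes 2/3 ÷ 2/15 = 5 weeks.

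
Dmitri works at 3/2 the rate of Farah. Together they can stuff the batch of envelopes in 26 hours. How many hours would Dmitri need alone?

130/3 hours

Let Farah's rate be r; then Dmitri's rate is (3/2)r, so together (3/2 + 1)r = (5/2)r = 1/26.
Thus r = 1/65 per hour.
Farah alone: 65 hours; Dmitri alone: 130/3 hours.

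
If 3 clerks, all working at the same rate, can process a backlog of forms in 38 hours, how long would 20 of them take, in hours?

57/10 hours

Total work is 3·38 = 114 clerk-hours.
With 20 clerks: 114/20 = 57/10 hours.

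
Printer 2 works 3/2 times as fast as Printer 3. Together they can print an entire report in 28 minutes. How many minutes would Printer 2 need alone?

Let Printer 3's rate be r; then Printer 2's rate is (3/2)r, so together (3/2 + 1)r = (5/2)r = 1/28.
Thus r = 1/70 per minute.
Printer 3 alone: 70 minutes; Printer 2 alone: 140/3 minutes.

140/3 minutes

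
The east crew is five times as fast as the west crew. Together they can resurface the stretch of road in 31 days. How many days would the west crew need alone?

186 days

Let the west crew's rate be r; then the east crew's rate is 5r, so together (5 + 1)r = 6r = 1/31.
Thus r = 1/186 per day.
The west crew alone: 186 days; the east crew alone: 186/5 days.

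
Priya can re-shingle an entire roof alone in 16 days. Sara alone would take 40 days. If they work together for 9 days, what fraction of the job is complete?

Combined rate: 1/16 + 1/40 = (5 + 2)/80 = 7/80 per day.
In 9 days they complete 9·7/80 = 63/80 of the job.

63/80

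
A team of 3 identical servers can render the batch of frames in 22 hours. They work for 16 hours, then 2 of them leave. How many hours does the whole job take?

34 hours

One server does 1/66 of the job per hour.
After 16 hours with 3 servers, 8/11 is done (3/11 left).
With 1 server the rate is 1/66, so the rest takes 3/11 ÷ 1/66 = 18 hours.
Total = 16 + 18 = 34 hours.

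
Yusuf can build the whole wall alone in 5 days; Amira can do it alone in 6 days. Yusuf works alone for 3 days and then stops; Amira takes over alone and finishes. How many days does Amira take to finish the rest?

In 3 days Yusuf does 3/5 of the job, leaving 2/5.
Amira works at 1/6 per day, so finishing takes 2/5 ÷ 1/6 = 12/5 days.

12/5 days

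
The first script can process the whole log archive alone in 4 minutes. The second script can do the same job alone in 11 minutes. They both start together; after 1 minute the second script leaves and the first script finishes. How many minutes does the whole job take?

In the first 1 minute the combined rate is 15/44, so 15/44 of the job is done, leaving 29/44.
After the second script leaves the rate is 1/4 per minute; the remaining 29/44 takes 29/11 minutes.
Total = 1 + 29/11 = 40/11 minutes.

40/11 minutes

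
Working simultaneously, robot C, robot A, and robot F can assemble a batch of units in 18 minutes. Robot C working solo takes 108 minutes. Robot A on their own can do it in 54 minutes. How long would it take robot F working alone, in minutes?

36 minutes

Combined rate is 1/18 per minute.
Known contribution: 1/108 + 1/54 = (1 + 2)/108 = 3/108 = 1/36 per minute.
So robot F's rate is 1/18 − 1/36 = 1/36, meaning 36 minutes alone.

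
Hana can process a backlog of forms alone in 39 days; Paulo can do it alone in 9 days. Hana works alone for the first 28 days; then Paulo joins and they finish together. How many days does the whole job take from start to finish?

481/16 days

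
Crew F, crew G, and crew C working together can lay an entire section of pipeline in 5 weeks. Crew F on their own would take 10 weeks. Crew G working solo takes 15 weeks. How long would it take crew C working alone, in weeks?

Combined rate is 1/5 per week.
Known contribution: 1/10 + 1/15 = (3 + 2)/30 = 5/30 = 1/6 per week.
So crew C's rate is 1/5 − 1/6 = 1/30, meaning 30 weeks alone.

30 weeks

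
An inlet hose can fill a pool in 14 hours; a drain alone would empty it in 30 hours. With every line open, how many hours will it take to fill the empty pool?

Net rate = 1/14 − 1/30 = (15 − 7)/210 = 8/210 = 4/105 per hour.
Filling time = 1 ÷ (4/105) = 105/4 hours.

105/4 hours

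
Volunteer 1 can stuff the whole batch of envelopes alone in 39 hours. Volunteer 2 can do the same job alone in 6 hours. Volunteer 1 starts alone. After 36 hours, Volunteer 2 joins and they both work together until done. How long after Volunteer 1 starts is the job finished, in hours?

In the first 36 hours Volunteer 1 alone does 36/39 = 12/13 of the job, leaving 1/13.
Once everyone is working, combined rate: 1/39 + 1/6 = (2 + 13)/78 = 15/78 = 5/26 per hour.
Remaining 1/13 at 5/26 per hour takes 2/5 hours.
Total from the start = 36 + 2/5 = 182/5 hours.

182/5 hours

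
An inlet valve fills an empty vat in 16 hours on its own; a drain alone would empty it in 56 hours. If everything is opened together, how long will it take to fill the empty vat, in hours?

112/5 hours

Net rate = 1/16 − 1/56 = (7 − 2)/112 = 5/112 per hour.
Filling time = 1 ÷ (5/112) = 112/5 hours.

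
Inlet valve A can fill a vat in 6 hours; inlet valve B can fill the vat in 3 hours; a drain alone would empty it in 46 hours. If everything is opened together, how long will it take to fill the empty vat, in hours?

Net rate = 1/6 + 1/3 − 1/46 = (23 + 46 − 3)/138 = 66/138 = 11/23 per hour.
Filling time = 1 ÷ (11/23) = 23/11 hours.

23/11 hours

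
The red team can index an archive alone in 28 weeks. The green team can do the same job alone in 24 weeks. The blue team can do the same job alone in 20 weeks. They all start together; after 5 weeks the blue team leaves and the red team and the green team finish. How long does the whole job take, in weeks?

In the first 5 weeks the combined rate is 107/840, so 107/168 of the job is done, leaving 61/168.
After the blue team leaves the rate is 13/168 per week; the remaining 61/168 takes 61/13 weeks.
Total = 5 + 61/13 = 126/13 weeks.

126/13 weeks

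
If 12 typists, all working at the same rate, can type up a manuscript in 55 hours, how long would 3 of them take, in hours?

220 hours

Total work is 12·55 = 660 typist-hours.
With 3 typists: 660/3 = 220 hours.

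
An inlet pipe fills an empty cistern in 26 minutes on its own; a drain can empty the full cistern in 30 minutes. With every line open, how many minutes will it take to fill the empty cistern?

Net rate = 1/26 − 1/30 = (15 − 13)/390 = 2/390 = 1/195 per minute.
Filling time = 1 ÷ (1/195) = 195 minutes.

195 minutes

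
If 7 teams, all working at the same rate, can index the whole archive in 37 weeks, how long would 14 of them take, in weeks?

37/2 weeks

Total work is 7·37 = 259 team-weeks.
With 14 teams: 259/14 = 37/2 weeks.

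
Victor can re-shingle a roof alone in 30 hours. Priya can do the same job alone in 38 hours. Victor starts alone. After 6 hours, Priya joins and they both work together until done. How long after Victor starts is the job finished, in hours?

330/17 hours

In the first 6 hours Victor alone does 6/30 = 1/5 of the job, leaving 4/5.
Once everyone is working, combined rate: 1/30 + 1/38 = (19 + 15)/570 = 34/570 = 17/285 per hour.
Remaining 4/5 at 17/285 per hour takes 228/17 hours.
Total from the start = 6 + 228/17 = 330/17 hours.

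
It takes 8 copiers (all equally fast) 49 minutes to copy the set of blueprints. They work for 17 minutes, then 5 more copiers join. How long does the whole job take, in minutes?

477/13 minutes

One copier does 1/392 of the job per minute.
After 17 minutes with 8 copiers, 17/49 is done (32/49 left).
With 13 copiers the rate is 13/392, so the rest takes 32/49 ÷ 13/392 = 256/13 minutes.
Total = 17 + 256/13 = 477/13 minutes.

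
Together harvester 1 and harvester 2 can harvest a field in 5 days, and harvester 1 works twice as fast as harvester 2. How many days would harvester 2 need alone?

15 days

Let harvester 2's rate be r; then harvester 1's rate is 2r, so together (2 + 1)r = 3r = 1/5.
Thus r = 1/15 per day.
Harvester 2 alone: 15 days; harvester 1 alone: 15/2 days.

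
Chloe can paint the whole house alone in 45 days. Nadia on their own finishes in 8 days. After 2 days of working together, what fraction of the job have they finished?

Combined rate: 1/45 + 1/8 = (8 + 45)/360 = 53/360 per day.
In 2 days they complete 2·53/360 = 53/180 of the job.

53/180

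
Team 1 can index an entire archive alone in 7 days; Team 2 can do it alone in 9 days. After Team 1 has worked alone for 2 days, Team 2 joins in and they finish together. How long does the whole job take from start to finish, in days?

77/16 days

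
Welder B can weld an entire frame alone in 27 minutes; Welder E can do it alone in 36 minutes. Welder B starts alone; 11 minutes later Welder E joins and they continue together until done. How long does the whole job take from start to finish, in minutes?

141/7 minutes

In 11 minutes Welder B does 11/27 of the job, leaving 16/27.
Welder B and Welder E together work at 7/108 per minute, so finishing takes 16/27 ÷ 7/108 = 64/7 minutes.
Total time = 11 + 64/7 = 141/7 minutes.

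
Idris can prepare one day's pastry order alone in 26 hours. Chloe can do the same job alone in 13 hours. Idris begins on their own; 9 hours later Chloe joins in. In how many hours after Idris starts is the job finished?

44/3 hours

In the first 9 hours Idris alone does 9/26 of the job, leaving 17/26.
Once everyone is working, combined rate: 1/26 + 1/13 = (1 + 2)/26 = 3/26 per hour.
Remaining 17/26 at 3/26 per hour takes 17/3 hours.
Total from the start = 9 + 17/3 = 44/3 hours.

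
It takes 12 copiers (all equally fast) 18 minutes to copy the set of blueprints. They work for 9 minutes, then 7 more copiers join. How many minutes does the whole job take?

279/19 minutes

One copier does 1/216 of the job per minute.
After 9 minutes with 12 copiers, 1/2 is done (1/2 left).
With 19 copiers the rate is 19/216, so the rest takes 1/2 ÷ 19/216 = 108/19 minutes.
Total = 9 + 108/19 = 279/19 minutes.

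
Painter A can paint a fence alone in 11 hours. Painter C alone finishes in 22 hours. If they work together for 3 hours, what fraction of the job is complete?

9/22

Combined rate: 1/11 + 1/22 = (2 + 1)/22 = 3/22 per hour.
In 3 hours they complete 3·3/22 = 9/22 of the job.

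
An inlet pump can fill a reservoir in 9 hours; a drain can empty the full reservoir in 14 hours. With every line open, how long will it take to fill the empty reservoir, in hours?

Net rate = 1/9 − 1/14 = (14 − 9)/126 = 5/126 per hour.
Filling time = 1 ÷ (5/126) = 126/5 hours.

126/5 hours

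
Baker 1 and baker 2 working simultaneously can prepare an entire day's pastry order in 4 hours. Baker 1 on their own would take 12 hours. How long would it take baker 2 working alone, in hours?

6 hours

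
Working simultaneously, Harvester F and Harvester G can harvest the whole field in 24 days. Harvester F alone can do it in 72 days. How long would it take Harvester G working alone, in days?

36 days

Combined rate is 1/24 per day.
Known contribution: 1/72 per day.
So Harvester G's rate is 1/24 − 1/72 = 1/36, meaning 36 days alone.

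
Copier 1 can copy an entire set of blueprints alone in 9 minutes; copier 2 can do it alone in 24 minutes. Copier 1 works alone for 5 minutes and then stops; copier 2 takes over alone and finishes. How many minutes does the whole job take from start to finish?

47/3 minutes

In 5 minutes copier 1 does 5/9 of the job, leaving 4/9.
Copier 2 works at 1/24 per minute, so finishing takes 4/9 ÷ 1/24 = 32/3 minutes.
Total time = 5 + 32/3 = 47/3 minutes.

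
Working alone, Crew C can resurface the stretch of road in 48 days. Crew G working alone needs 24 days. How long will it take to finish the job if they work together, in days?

Combined rate: 1/48 + 1/24 = (1 + 2)/48 = 3/48 = 1/16 per day.
Time = 1 ÷ (1/16) = 16 days.

16 days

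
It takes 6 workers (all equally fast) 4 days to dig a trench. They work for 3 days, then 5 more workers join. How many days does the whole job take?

One worker does 1/24 of the job per day.
After 3 days with 6 workers, 3/4 is done (1/4 left).
With 11 workers the rate is 11/24, so the rest takes 1/4 ÷ 11/24 = 6/11 days.
Total = 3 + 6/11 = 39/11 days.

39/11 days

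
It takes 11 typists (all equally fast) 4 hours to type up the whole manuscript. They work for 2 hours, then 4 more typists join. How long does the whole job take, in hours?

One typist does 1/44 of the job per hour.
After 2 hours with 11 typists, 1/2 is done (1/2 left).
With 15 typists the rate is 15/44, so the rest takes 1/2 ÷ 15/44 = 22/15 hours.
Total = 2 + 22/15 = 52/15 hours.

52/15 hours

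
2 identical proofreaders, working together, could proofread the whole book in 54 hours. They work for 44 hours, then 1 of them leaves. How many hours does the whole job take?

64 hours

One proofreader does 1/108 of the job per hour.
After 44 hours with 2 proofreaders, 22/27 is done (5/27 left).
With 1 proofreader the rate is 1/108, so the rest takes 5/27 ÷ 1/108 = 20 hours.
Total = 44 + 20 = 64 hours.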